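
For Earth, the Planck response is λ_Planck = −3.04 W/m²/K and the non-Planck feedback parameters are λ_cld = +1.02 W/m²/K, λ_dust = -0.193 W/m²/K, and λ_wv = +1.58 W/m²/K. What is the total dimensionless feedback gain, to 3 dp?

0.792

Convert to gains: g_cld = 1.02/3.04 = 0.3355; g_dust = -0.193/3.04 = -0.06349; g_wv = 1.58/3.04 = 0.5197.
Total gain g = 0.79171.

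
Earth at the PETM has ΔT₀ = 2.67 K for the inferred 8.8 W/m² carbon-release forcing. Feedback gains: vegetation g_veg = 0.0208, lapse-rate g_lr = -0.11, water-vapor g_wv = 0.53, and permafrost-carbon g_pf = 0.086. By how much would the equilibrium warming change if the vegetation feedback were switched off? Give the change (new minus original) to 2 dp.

-0.24 K

Original: g = 0.5268, ΔT = 2.67/(1−0.5268) = 5.6424 K.
Without vegetation: g' = 0.506, ΔT' = 2.67/(1−0.506) = 5.4049 K.
Change = 5.4049 − 5.6424 = -0.24 K.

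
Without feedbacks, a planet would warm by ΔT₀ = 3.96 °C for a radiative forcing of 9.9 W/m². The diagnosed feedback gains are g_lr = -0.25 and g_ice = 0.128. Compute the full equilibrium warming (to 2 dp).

3.53 °C

Total gain g = -0.25 + 0.128 = -0.122.
Amplification A = 1/(1 + 0.122) = 0.8913.
ΔT = 3.96 × 0.8913 = 3.53 °C.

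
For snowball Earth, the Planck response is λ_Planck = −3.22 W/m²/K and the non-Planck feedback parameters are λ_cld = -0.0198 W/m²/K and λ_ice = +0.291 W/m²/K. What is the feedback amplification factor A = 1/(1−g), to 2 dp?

1.09

Convert to gains: g_cld = -0.0198/3.22 = -0.006149; g_ice = 0.291/3.22 = 0.09037.
Total gain g = 0.084221.
A = 1/(1 − 0.084221) = 1.09.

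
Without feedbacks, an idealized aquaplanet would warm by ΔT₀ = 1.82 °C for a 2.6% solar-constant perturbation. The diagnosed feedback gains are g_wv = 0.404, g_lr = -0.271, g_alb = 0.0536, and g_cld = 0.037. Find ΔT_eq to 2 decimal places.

Total gain g = 0.404 − 0.271 + 0.0536 + 0.037 = 0.2236.
Amplification A = 1/(1 − 0.2236) = 1.288.
ΔT = 1.82 × 1.288 = 2.34 °C.

2.34 °C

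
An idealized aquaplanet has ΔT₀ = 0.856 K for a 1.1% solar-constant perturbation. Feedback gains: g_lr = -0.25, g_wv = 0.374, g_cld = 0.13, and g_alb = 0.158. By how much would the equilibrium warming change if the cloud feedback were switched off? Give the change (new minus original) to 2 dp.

-0.26 K

Original: g = 0.412, ΔT = 0.856/(1−0.412) = 1.4558 K.
Without cloud: g' = 0.282, ΔT' = 0.856/(1−0.282) = 1.1922 K.
Change = 1.1922 − 1.4558 = -0.26 K.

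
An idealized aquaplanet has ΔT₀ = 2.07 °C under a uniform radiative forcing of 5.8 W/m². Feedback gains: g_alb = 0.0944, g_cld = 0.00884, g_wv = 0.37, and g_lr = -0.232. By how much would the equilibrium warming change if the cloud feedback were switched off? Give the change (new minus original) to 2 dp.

-0.03 °C

Original: g = 0.24124, ΔT = 2.07/(1−0.24124) = 2.7281 °C.
Without cloud: g' = 0.2324, ΔT' = 2.07/(1−0.2324) = 2.6967 °C.
Change = 2.6967 − 2.7281 = -0.03 °C.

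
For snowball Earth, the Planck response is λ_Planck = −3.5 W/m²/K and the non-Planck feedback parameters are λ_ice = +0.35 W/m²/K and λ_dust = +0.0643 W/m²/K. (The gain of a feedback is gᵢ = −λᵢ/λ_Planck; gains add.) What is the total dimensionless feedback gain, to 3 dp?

0.118

Convert to gains: g_ice = 0.35/3.5 = 0.1; g_dust = 0.0643/3.5 = 0.01837.
Total gain g = 0.11837.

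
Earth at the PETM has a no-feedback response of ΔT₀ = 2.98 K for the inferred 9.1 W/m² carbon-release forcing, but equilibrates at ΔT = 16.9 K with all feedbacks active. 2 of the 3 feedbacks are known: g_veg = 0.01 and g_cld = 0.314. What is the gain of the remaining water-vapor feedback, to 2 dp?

Amplification A = ΔT/ΔT₀ = 16.9/2.98 = 5.671.
Total gain g = 1 − 1/A = 1 − 1/5.671 = 0.8237.
Known gains sum to 0.01 + 0.314 = 0.324.
g_wv = 0.8237 − 0.324 = 0.50.

0.50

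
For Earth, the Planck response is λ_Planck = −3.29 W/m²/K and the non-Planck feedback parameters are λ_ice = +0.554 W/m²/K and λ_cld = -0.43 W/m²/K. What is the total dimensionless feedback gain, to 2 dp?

Convert to gains: g_ice = 0.554/3.29 = 0.1684; g_cld = -0.43/3.29 = -0.1307.
Total gain g = 0.0377.

0.04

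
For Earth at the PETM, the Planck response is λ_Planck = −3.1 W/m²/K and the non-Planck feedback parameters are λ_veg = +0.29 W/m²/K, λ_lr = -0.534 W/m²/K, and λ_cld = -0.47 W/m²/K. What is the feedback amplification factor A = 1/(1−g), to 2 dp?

0.81

Convert to gains: g_veg = 0.29/3.1 = 0.09355; g_lr = -0.534/3.1 = -0.1723; g_cld = -0.47/3.1 = -0.1516.
Total gain g = -0.23035.
A = 1/(1 + 0.23035) = 0.81.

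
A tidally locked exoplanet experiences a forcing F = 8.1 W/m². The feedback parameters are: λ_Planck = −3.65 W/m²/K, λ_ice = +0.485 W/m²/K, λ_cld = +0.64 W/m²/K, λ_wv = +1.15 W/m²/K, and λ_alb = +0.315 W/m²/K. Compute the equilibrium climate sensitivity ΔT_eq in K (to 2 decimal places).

7.64 K

Net feedback parameter λ = (−3.65) + (+0.485) + (+0.64) + (+1.15) + (+0.315) = -1.06 W/m²/K.
ΔT = −F/λ = −8.1/(-1.06) = 7.64 K.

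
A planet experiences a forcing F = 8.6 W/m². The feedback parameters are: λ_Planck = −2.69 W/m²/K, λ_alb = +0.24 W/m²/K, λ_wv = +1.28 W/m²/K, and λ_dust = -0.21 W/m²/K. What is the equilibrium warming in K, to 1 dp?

Net feedback parameter λ = (−2.69) + (+0.24) + (+1.28) + (-0.21) = -1.38 W/m²/K.
ΔT = −F/λ = −8.6/(-1.38) = 6.2 K.

6.2 K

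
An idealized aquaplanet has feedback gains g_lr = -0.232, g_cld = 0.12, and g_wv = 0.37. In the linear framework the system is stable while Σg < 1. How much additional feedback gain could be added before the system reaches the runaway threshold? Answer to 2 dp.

Current total gain = -0.232 + 0.12 + 0.37 = 0.258.
Margin to runaway = 1 − 0.258 = 0.74.

0.74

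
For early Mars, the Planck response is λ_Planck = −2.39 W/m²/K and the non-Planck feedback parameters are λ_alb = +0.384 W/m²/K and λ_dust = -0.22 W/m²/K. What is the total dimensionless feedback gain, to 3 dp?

Convert to gains: g_alb = 0.384/2.39 = 0.1607; g_dust = -0.22/2.39 = -0.09205.
Total gain g = 0.06865.

0.069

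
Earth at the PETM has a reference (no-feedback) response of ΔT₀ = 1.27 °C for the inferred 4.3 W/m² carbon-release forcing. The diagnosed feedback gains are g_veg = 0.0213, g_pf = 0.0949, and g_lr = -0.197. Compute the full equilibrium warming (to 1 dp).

Total gain g = 0.0213 + 0.0949 − 0.197 = -0.0808.
Amplification A = 1/(1 + 0.0808) = 0.9252.
ΔT = 1.27 × 0.9252 = 1.2 °C.

1.2 °C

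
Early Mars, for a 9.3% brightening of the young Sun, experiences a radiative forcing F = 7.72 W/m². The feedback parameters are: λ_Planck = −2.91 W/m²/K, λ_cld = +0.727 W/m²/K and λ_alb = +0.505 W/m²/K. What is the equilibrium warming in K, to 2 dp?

4.60 K

Net feedback parameter λ = (−2.91) + (+0.727) + (+0.505) = -1.678 W/m²/K.
ΔT = −F/λ = −7.72/(-1.678) = 4.60 K.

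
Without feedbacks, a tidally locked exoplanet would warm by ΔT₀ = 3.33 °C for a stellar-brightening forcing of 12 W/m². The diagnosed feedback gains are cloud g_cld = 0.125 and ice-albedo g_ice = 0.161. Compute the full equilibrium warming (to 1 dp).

4.7 °C

Total gain g = 0.125 + 0.161 = 0.286.
Amplification A = 1/(1 − 0.286) = 1.401.
ΔT = 3.33 × 1.401 = 4.7 °C.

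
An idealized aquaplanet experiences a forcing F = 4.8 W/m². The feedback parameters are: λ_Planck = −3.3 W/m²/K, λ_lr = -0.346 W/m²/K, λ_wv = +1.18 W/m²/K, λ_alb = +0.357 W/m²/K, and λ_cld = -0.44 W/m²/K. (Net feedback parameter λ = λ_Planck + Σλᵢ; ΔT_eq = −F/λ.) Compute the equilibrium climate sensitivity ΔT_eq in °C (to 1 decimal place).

Net feedback parameter λ = (−3.3) + (-0.346) + (+1.18) + (+0.357) + (-0.44) = -2.549 W/m²/K.
ΔT = −F/λ = −4.8/(-2.549) = 1.9 °C.

1.9 °C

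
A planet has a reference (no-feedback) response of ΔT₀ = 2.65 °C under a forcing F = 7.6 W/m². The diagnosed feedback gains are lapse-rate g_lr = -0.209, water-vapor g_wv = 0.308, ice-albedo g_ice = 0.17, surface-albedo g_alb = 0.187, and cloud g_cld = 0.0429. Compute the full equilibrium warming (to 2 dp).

5.29 °C

Total gain g = -0.209 + 0.308 + 0.17 + 0.187 + 0.0429 = 0.4989.
Amplification A = 1/(1 − 0.4989) = 1.996.
ΔT = 2.65 × 1.996 = 5.29 °C.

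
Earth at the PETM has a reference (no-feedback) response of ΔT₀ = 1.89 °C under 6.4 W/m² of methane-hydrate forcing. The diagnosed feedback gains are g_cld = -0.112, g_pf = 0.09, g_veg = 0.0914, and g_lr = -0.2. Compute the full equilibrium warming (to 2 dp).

Total gain g = -0.112 + 0.09 + 0.0914 − 0.2 = -0.1306.
Amplification A = 1/(1 + 0.1306) = 0.8845.
ΔT = 1.89 × 0.8845 = 1.67 °C.

1.67 °C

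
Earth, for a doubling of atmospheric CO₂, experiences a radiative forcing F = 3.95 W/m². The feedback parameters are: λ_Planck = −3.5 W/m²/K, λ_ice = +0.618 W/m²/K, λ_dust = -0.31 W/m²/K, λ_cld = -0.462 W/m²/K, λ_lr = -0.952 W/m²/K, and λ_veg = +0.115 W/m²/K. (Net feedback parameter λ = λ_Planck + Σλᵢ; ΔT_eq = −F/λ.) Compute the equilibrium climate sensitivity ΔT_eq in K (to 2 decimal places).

0.88 K

Net feedback parameter λ = (−3.5) + (+0.618) + (-0.31) + (-0.462) + (-0.952) + (+0.115) = -4.491 W/m²/K.
ΔT = −F/λ = −3.95/(-4.491) = 0.88 K.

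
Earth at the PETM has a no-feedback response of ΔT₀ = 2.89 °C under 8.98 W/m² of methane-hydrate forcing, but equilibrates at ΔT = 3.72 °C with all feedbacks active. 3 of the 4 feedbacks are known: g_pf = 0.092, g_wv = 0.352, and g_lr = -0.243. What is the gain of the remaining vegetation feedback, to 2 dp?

0.02

Amplification A = ΔT/ΔT₀ = 3.72/2.89 = 1.287.
Total gain g = 1 − 1/A = 1 − 1/1.287 = 0.223.
Known gains sum to 0.092 + 0.352 − 0.243 = 0.201.
g_veg = 0.223 − 0.201 = 0.02.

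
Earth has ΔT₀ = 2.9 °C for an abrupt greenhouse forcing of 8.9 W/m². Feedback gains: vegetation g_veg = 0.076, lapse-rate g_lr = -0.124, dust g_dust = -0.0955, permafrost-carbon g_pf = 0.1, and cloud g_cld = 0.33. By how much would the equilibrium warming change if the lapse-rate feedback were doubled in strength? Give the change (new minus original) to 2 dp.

Original: g = 0.2865, ΔT = 2.9/(1−0.2865) = 4.0645 °C.
With doubled lapse-rate: g' = 0.1625, ΔT' = 2.9/(1−0.1625) = 3.4627 °C.
Change = 3.4627 − 4.0645 = -0.60 °C.

-0.60 °C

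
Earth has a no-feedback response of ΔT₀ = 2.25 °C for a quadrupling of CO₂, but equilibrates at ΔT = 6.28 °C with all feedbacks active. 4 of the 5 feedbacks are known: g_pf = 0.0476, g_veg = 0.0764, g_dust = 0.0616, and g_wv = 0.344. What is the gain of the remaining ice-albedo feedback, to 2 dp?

Amplification A = ΔT/ΔT₀ = 6.28/2.25 = 2.791.
Total gain g = 1 − 1/A = 1 − 1/2.791 = 0.6417.
Known gains sum to 0.0476 + 0.0764 + 0.0616 + 0.344 = 0.5296.
g_ice = 0.6417 − 0.5296 = 0.11.

0.11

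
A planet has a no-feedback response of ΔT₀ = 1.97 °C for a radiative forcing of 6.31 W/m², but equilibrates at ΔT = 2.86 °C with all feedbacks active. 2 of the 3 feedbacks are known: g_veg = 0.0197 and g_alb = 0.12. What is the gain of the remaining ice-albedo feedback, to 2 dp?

Amplification A = ΔT/ΔT₀ = 2.86/1.97 = 1.452.
Total gain g = 1 − 1/A = 1 − 1/1.452 = 0.3113.
Known gains sum to 0.0197 + 0.12 = 0.1397.
g_ice = 0.3113 − 0.1397 = 0.17.

0.17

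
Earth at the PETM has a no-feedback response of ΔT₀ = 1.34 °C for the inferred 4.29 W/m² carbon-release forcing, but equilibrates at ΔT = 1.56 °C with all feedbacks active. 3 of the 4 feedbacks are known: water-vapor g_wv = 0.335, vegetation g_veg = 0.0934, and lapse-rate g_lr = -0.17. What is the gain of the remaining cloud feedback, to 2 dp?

Amplification A = ΔT/ΔT₀ = 1.56/1.34 = 1.164.
Total gain g = 1 − 1/A = 1 − 1/1.164 = 0.1409.
Known gains sum to 0.335 + 0.0934 − 0.17 = 0.2584.
g_cld = 0.1409 − 0.2584 = -0.12.

-0.12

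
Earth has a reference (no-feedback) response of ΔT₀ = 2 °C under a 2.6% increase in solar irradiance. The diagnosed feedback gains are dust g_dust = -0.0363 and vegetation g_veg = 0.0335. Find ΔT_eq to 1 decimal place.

Total gain g = -0.0363 + 0.0335 = -0.0028.
Amplification A = 1/(1 + 0.0028) = 0.9972.
ΔT = 2 × 0.9972 = 2.0 °C.

2.0 °C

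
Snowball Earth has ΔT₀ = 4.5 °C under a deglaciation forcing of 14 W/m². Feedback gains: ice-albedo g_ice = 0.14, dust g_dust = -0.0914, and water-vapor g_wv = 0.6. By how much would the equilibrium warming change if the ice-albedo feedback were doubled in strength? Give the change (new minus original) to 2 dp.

Original: g = 0.6486, ΔT = 4.5/(1−0.6486) = 12.8059 °C.
With doubled ice-albedo: g' = 0.7886, ΔT' = 4.5/(1−0.7886) = 21.2867 °C.
Change = 21.2867 − 12.8059 = 8.48 °C.

8.48 °C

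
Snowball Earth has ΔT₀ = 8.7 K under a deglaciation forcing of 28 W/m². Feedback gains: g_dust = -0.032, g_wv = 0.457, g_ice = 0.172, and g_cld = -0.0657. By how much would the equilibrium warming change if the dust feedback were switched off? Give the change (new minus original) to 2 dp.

Original: g = 0.5313, ΔT = 8.7/(1−0.5313) = 18.5620 K.
Without dust: g' = 0.5633, ΔT' = 8.7/(1−0.5633) = 19.9221 K.
Change = 19.9221 − 18.5620 = 1.36 K.

1.36 K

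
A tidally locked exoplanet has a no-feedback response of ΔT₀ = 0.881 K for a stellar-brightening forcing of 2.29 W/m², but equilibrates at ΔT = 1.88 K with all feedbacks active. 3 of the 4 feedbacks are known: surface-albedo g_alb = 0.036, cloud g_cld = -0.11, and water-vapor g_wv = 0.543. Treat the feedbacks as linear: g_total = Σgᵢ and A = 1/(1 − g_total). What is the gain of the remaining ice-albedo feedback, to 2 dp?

Amplification A = ΔT/ΔT₀ = 1.88/0.881 = 2.134.
Total gain g = 1 − 1/A = 1 − 1/2.134 = 0.5314.
Known gains sum to 0.036 − 0.11 + 0.543 = 0.469.
g_ice = 0.5314 − 0.469 = 0.06.

0.06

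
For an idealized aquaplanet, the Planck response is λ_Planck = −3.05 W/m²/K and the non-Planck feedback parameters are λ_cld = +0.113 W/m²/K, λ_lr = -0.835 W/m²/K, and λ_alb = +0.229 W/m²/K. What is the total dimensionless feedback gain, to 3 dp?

-0.162

Convert to gains: g_cld = 0.113/3.05 = 0.03705; g_lr = -0.835/3.05 = -0.2738; g_alb = 0.229/3.05 = 0.07508.
Total gain g = -0.16167.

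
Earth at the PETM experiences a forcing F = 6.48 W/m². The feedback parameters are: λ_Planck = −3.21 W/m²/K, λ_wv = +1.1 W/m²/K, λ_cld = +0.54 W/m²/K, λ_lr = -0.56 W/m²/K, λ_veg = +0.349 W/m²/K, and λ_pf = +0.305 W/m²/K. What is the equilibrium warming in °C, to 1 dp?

Net feedback parameter λ = (−3.21) + (+1.1) + (+0.54) + (-0.56) + (+0.349) + (+0.305) = -1.476 W/m²/K.
ΔT = −F/λ = −6.48/(-1.476) = 4.4 °C.

4.4 °C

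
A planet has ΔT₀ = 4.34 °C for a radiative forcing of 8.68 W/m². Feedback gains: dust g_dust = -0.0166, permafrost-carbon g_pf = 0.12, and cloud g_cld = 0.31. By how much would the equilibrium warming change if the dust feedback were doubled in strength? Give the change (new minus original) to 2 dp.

-0.20 °C

Original: g = 0.4134, ΔT = 4.34/(1−0.4134) = 7.3986 °C.
With doubled dust: g' = 0.3968, ΔT' = 4.34/(1−0.3968) = 7.1950 °C.
Change = 7.1950 − 7.3986 = -0.20 °C.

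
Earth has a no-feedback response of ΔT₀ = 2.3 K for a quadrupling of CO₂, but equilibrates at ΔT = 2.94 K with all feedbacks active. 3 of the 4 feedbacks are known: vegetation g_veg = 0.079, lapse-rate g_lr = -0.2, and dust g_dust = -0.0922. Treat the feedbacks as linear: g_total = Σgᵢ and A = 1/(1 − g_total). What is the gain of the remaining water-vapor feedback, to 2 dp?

Amplification A = ΔT/ΔT₀ = 2.94/2.3 = 1.278.
Total gain g = 1 − 1/A = 1 − 1/1.278 = 0.2175.
Known gains sum to 0.079 − 0.2 − 0.0922 = -0.2132.
g_wv = 0.2175 + 0.2132 = 0.43.

0.43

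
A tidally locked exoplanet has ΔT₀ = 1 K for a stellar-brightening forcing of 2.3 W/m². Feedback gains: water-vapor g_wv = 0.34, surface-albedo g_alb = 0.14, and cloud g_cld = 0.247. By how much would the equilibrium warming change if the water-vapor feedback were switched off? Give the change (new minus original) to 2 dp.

-2.03 K

Original: g = 0.727, ΔT = 1/(1−0.727) = 3.6630 K.
Without water-vapor: g' = 0.387, ΔT' = 1/(1−0.387) = 1.6313 K.
Change = 1.6313 − 3.6630 = -2.03 K.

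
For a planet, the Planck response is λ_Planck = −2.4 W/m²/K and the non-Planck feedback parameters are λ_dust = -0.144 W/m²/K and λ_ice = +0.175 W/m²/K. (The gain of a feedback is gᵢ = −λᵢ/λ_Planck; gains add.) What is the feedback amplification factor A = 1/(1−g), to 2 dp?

Convert to gains: g_dust = -0.144/2.4 = -0.06; g_ice = 0.175/2.4 = 0.07292.
Total gain g = 0.01292.
A = 1/(1 − 0.01292) = 1.01.

1.01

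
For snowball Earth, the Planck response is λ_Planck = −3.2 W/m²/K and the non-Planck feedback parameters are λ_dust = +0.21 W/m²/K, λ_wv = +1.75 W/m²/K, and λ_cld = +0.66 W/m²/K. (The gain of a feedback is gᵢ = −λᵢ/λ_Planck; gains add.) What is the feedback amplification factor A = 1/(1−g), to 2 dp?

5.52

Convert to gains: g_dust = 0.21/3.2 = 0.06562; g_wv = 1.75/3.2 = 0.5469; g_cld = 0.66/3.2 = 0.2062.
Total gain g = 0.81872.
A = 1/(1 − 0.81872) = 5.52.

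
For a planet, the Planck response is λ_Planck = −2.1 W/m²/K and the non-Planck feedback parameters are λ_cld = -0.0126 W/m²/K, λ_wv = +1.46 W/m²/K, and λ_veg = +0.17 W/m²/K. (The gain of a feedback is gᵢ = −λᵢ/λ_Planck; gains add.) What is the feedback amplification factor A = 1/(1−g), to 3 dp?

Convert to gains: g_cld = -0.0126/2.1 = -0.006; g_wv = 1.46/2.1 = 0.6952; g_veg = 0.17/2.1 = 0.08095.
Total gain g = 0.77015.
A = 1/(1 − 0.77015) = 4.351.

4.351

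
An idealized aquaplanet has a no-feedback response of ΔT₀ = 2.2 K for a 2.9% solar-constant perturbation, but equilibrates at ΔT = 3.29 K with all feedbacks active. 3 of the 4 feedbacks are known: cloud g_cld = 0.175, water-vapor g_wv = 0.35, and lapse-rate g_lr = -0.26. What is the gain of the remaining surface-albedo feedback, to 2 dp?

Amplification A = ΔT/ΔT₀ = 3.29/2.2 = 1.495.
Total gain g = 1 − 1/A = 1 − 1/1.495 = 0.3311.
Known gains sum to 0.175 + 0.35 − 0.26 = 0.265.
g_alb = 0.3311 − 0.265 = 0.07.

0.07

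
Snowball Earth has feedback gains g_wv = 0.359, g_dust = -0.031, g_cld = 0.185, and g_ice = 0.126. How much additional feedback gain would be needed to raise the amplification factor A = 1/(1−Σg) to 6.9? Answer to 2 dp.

Current total gain = 0.639.
Target gain for A = 6.9: g* = 1 − 1/6.9 = 0.8551.
Additional gain needed = 0.8551 − 0.639 = 0.22.

0.22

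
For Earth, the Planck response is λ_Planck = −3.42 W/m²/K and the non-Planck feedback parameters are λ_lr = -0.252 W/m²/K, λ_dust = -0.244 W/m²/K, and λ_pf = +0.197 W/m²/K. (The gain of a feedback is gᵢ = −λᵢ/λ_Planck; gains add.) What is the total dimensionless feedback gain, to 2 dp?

-0.09

Convert to gains: g_lr = -0.252/3.42 = -0.07368; g_dust = -0.244/3.42 = -0.07135; g_pf = 0.197/3.42 = 0.0576.
Total gain g = -0.08743.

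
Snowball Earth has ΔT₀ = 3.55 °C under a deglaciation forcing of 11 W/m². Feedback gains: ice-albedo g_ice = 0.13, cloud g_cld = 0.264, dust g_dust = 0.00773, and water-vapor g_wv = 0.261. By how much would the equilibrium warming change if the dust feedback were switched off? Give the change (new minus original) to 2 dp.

-0.24 °C

Original: g = 0.66273, ΔT = 3.55/(1−0.66273) = 10.5257 °C.
Without dust: g' = 0.655, ΔT' = 3.55/(1−0.655) = 10.2899 °C.
Change = 10.2899 − 10.5257 = -0.24 °C.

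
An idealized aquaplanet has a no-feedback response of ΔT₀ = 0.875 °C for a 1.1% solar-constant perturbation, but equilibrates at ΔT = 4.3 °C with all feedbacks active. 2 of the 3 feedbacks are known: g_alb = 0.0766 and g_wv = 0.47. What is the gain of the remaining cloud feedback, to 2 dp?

0.25

Amplification A = ΔT/ΔT₀ = 4.3/0.875 = 4.914.
Total gain g = 1 − 1/A = 1 − 1/4.914 = 0.7965.
Known gains sum to 0.0766 + 0.47 = 0.5466.
g_cld = 0.7965 − 0.5466 = 0.25.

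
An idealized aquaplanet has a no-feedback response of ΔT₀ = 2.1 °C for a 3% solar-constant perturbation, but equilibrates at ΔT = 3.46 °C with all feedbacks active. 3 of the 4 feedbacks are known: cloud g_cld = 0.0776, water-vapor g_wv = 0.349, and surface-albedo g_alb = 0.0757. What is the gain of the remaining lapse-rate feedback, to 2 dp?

Amplification A = ΔT/ΔT₀ = 3.46/2.1 = 1.648.
Total gain g = 1 − 1/A = 1 − 1/1.648 = 0.3932.
Known gains sum to 0.0776 + 0.349 + 0.0757 = 0.5023.
g_lr = 0.3932 − 0.5023 = -0.11.

-0.11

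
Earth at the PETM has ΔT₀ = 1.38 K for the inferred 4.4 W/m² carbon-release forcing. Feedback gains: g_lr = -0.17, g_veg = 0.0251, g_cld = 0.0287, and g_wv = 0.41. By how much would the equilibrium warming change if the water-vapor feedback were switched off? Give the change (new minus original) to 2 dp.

-0.72 K

Original: g = 0.2938, ΔT = 1.38/(1−0.2938) = 1.9541 K.
Without water-vapor: g' = -0.1162, ΔT' = 1.38/(1+0.1162) = 1.2363 K.
Change = 1.2363 − 1.9541 = -0.72 K.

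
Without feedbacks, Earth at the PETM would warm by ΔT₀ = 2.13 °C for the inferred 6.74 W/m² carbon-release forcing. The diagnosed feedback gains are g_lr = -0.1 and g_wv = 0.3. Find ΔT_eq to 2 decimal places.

2.66 °C

Total gain g = -0.1 + 0.3 = 0.2.
Amplification A = 1/(1 − 0.2) = 1.25.
ΔT = 2.13 × 1.25 = 2.66 °C.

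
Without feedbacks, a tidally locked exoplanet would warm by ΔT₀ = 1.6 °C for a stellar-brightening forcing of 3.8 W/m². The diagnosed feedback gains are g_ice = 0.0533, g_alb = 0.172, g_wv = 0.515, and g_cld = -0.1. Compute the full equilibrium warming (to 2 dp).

4.45 °C

Total gain g = 0.0533 + 0.172 + 0.515 − 0.1 = 0.6403.
Amplification A = 1/(1 − 0.6403) = 2.78.
ΔT = 1.6 × 2.78 = 4.45 °C.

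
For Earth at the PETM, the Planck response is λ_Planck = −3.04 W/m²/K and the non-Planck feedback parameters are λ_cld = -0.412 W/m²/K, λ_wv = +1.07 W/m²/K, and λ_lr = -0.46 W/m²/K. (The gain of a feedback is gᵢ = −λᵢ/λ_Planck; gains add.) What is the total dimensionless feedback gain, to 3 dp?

0.065

Convert to gains: g_cld = -0.412/3.04 = -0.1355; g_wv = 1.07/3.04 = 0.352; g_lr = -0.46/3.04 = -0.1513.
Total gain g = 0.0652.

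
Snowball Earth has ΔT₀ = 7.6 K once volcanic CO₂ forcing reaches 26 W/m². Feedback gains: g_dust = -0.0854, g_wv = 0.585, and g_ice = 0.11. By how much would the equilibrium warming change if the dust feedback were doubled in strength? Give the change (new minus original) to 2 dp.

Original: g = 0.6096, ΔT = 7.6/(1−0.6096) = 19.4672 K.
With doubled dust: g' = 0.5242, ΔT' = 7.6/(1−0.5242) = 15.9731 K.
Change = 15.9731 − 19.4672 = -3.49 K.

-3.49 K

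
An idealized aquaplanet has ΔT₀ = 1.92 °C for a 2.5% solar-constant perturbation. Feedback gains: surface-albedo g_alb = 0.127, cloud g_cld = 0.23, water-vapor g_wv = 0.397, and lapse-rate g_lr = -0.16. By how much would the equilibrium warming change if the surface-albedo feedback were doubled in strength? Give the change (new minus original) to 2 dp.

2.15 °C

Original: g = 0.594, ΔT = 1.92/(1−0.594) = 4.7291 °C.
With doubled surface-albedo: g' = 0.721, ΔT' = 1.92/(1−0.721) = 6.8817 °C.
Change = 6.8817 − 4.7291 = 2.15 °C.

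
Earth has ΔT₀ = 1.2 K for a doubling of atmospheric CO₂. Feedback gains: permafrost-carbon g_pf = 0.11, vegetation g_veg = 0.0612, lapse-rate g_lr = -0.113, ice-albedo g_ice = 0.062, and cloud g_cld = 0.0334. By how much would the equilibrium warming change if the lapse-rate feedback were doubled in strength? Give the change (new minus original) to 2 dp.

Original: g = 0.1536, ΔT = 1.2/(1−0.1536) = 1.4178 K.
With doubled lapse-rate: g' = 0.0406, ΔT' = 1.2/(1−0.0406) = 1.2508 K.
Change = 1.2508 − 1.4178 = -0.17 K.

-0.17 K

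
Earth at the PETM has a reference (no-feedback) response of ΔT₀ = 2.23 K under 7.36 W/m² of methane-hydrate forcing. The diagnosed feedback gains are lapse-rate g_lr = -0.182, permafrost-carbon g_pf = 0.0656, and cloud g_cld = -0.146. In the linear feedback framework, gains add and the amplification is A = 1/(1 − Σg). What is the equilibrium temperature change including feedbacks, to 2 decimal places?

1.77 K

Total gain g = -0.182 + 0.0656 − 0.146 = -0.2624.
Amplification A = 1/(1 + 0.2624) = 0.7921.
ΔT = 2.23 × 0.7921 = 1.77 K.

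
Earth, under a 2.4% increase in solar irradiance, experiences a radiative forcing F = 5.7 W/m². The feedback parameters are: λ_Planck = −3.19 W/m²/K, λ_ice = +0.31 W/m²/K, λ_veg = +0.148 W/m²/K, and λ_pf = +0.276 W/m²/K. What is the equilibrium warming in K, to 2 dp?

2.32 K

Net feedback parameter λ = (−3.19) + (+0.31) + (+0.148) + (+0.276) = -2.456 W/m²/K.
ΔT = −F/λ = −5.7/(-2.456) = 2.32 K.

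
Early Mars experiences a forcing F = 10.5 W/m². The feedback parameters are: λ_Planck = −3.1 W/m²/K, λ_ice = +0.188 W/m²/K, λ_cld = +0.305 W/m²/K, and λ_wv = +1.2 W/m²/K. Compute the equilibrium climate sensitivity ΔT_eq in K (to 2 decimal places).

7.46 K

Net feedback parameter λ = (−3.1) + (+0.188) + (+0.305) + (+1.2) = -1.407 W/m²/K.
ΔT = −F/λ = −10.5/(-1.407) = 7.46 K.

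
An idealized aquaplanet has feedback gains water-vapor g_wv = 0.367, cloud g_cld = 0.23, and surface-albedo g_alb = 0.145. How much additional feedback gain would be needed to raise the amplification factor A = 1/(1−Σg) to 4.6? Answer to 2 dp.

Current total gain = 0.742.
Target gain for A = 4.6: g* = 1 − 1/4.6 = 0.7826.
Additional gain needed = 0.7826 − 0.742 = 0.04.

0.04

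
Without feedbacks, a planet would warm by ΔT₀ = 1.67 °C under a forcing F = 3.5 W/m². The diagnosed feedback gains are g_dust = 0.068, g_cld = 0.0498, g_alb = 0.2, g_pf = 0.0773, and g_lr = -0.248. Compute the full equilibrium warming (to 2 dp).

Total gain g = 0.068 + 0.0498 + 0.2 + 0.0773 − 0.248 = 0.1471.
Amplification A = 1/(1 − 0.1471) = 1.172.
ΔT = 1.67 × 1.172 = 1.96 °C.

1.96 °C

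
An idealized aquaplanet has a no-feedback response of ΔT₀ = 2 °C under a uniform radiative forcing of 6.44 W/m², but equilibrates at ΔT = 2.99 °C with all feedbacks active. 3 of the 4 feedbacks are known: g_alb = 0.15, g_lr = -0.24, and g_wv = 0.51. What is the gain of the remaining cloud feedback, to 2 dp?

-0.09

Amplification A = ΔT/ΔT₀ = 2.99/2 = 1.495.
Total gain g = 1 − 1/A = 1 − 1/1.495 = 0.3311.
Known gains sum to 0.15 − 0.24 + 0.51 = 0.42.
g_cld = 0.3311 − 0.42 = -0.09.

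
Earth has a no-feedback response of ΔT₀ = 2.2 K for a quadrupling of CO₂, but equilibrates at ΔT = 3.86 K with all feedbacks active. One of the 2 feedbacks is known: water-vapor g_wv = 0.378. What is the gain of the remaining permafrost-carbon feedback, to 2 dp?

0.05

Amplification A = ΔT/ΔT₀ = 3.86/2.2 = 1.755.
Total gain g = 1 − 1/A = 1 − 1/1.755 = 0.4302.
The known gain is 0.378.
g_pf = 0.4302 − 0.378 = 0.05.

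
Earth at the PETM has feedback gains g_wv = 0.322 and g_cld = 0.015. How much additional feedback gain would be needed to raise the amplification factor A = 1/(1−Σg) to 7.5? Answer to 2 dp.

Current total gain = 0.337.
Target gain for A = 7.5: g* = 1 − 1/7.5 = 0.8667.
Additional gain needed = 0.8667 − 0.337 = 0.53.

0.53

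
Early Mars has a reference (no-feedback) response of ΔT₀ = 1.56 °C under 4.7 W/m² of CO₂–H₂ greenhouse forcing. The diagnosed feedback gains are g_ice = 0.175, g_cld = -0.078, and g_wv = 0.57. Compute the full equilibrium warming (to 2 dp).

4.68 °C

Total gain g = 0.175 − 0.078 + 0.57 = 0.667.
Amplification A = 1/(1 − 0.667) = 3.003.
ΔT = 1.56 × 3.003 = 4.68 °C.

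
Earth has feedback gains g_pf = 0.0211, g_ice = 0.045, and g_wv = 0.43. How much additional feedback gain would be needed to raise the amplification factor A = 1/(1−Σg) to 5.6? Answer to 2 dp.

0.33

Current total gain = 0.4961.
Target gain for A = 5.6: g* = 1 − 1/5.6 = 0.8214.
Additional gain needed = 0.8214 − 0.4961 = 0.33.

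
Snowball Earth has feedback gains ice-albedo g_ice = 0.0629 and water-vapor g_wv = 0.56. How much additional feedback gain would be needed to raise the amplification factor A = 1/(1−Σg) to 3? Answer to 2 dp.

Current total gain = 0.6229.
Target gain for A = 3: g* = 1 − 1/3 = 0.6667.
Additional gain needed = 0.6667 − 0.6229 = 0.04.

0.04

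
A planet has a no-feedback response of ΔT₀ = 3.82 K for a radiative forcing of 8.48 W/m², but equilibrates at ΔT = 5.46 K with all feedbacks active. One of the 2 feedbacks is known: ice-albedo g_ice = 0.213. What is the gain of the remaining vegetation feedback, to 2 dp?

Amplification A = ΔT/ΔT₀ = 5.46/3.82 = 1.429.
Total gain g = 1 − 1/A = 1 − 1/1.429 = 0.3002.
The known gain is 0.213.
g_veg = 0.3002 − 0.213 = 0.09.

0.09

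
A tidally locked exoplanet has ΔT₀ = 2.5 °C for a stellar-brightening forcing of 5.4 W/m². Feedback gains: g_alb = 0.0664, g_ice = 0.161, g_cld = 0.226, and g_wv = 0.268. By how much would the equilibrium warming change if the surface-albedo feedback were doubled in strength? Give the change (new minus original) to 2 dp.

Original: g = 0.7214, ΔT = 2.5/(1−0.7214) = 8.9734 °C.
With doubled surface-albedo: g' = 0.7878, ΔT' = 2.5/(1−0.7878) = 11.7813 °C.
Change = 11.7813 − 8.9734 = 2.81 °C.

2.81 °C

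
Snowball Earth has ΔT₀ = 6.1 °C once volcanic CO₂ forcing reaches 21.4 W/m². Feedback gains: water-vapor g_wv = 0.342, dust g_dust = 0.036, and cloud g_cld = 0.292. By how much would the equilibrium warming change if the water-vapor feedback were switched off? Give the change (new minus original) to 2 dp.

Original: g = 0.67, ΔT = 6.1/(1−0.67) = 18.4848 °C.
Without water-vapor: g' = 0.328, ΔT' = 6.1/(1−0.328) = 9.0774 °C.
Change = 9.0774 − 18.4848 = -9.41 °C.

-9.41 °C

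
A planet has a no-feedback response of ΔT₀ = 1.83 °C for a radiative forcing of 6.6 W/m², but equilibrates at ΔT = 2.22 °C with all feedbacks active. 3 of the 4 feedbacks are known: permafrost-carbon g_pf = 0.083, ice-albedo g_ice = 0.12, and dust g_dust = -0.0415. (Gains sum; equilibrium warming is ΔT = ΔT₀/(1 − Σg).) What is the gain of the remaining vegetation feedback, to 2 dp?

Amplification A = ΔT/ΔT₀ = 2.22/1.83 = 1.213.
Total gain g = 1 − 1/A = 1 − 1/1.213 = 0.1756.
Known gains sum to 0.083 + 0.12 − 0.0415 = 0.1615.
g_veg = 0.1756 − 0.1615 = 0.01.

0.01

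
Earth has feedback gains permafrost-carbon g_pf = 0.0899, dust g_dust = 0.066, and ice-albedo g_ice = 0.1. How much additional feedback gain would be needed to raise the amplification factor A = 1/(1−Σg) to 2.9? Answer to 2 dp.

Current total gain = 0.2559.
Target gain for A = 2.9: g* = 1 − 1/2.9 = 0.6552.
Additional gain needed = 0.6552 − 0.2559 = 0.40.

0.40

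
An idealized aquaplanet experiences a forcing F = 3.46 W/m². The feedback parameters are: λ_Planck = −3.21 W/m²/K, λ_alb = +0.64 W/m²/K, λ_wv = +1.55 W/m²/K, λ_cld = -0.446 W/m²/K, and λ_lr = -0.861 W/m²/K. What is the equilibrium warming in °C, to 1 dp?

1.5 °C

Net feedback parameter λ = (−3.21) + (+0.64) + (+1.55) + (-0.446) + (-0.861) = -2.327 W/m²/K.
ΔT = −F/λ = −3.46/(-2.327) = 1.5 °C.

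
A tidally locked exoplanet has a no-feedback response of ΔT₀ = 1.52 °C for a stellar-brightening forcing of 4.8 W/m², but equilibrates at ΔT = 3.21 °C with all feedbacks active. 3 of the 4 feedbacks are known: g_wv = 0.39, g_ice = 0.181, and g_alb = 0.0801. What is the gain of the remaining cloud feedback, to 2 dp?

Amplification A = ΔT/ΔT₀ = 3.21/1.52 = 2.112.
Total gain g = 1 − 1/A = 1 − 1/2.112 = 0.5265.
Known gains sum to 0.39 + 0.181 + 0.0801 = 0.6511.
g_cld = 0.5265 − 0.6511 = -0.12.

-0.12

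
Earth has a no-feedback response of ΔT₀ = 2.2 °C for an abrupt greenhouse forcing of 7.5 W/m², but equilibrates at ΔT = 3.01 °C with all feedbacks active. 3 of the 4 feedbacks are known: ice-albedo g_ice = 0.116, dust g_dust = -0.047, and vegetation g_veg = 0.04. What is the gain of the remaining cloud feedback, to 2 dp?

0.16

Amplification A = ΔT/ΔT₀ = 3.01/2.2 = 1.368.
Total gain g = 1 − 1/A = 1 − 1/1.368 = 0.269.
Known gains sum to 0.116 − 0.047 + 0.04 = 0.109.
g_cld = 0.269 − 0.109 = 0.16.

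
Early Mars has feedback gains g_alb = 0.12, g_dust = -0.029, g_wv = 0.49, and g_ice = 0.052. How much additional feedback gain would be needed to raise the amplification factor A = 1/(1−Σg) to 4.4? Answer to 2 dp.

Current total gain = 0.633.
Target gain for A = 4.4: g* = 1 − 1/4.4 = 0.7727.
Additional gain needed = 0.7727 − 0.633 = 0.14.

0.14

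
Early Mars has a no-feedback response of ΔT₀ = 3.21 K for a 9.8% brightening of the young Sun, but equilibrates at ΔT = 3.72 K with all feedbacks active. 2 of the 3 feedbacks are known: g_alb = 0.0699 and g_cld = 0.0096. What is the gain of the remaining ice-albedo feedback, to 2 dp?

Amplification A = ΔT/ΔT₀ = 3.72/3.21 = 1.159.
Total gain g = 1 − 1/A = 1 − 1/1.159 = 0.1372.
Known gains sum to 0.0699 + 0.0096 = 0.0795.
g_ice = 0.1372 − 0.0795 = 0.06.

0.06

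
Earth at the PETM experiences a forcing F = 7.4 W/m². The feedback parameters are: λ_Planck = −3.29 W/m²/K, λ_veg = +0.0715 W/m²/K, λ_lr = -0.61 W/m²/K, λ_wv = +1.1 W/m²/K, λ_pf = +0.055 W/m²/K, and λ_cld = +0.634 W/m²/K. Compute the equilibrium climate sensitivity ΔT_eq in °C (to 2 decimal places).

Net feedback parameter λ = (−3.29) + (+0.0715) + (-0.61) + (+1.1) + (+0.055) + (+0.634) = -2.0395 W/m²/K.
ΔT = −F/λ = −7.4/(-2.0395) = 3.63 °C.

3.63 °C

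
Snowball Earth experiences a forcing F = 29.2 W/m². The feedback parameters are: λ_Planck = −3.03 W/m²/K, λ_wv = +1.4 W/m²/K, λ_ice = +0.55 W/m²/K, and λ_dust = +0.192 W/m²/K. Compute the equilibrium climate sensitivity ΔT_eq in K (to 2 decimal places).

Net feedback parameter λ = (−3.03) + (+1.4) + (+0.55) + (+0.192) = -0.888 W/m²/K.
ΔT = −F/λ = −29.2/(-0.888) = 32.88 K.

32.88 K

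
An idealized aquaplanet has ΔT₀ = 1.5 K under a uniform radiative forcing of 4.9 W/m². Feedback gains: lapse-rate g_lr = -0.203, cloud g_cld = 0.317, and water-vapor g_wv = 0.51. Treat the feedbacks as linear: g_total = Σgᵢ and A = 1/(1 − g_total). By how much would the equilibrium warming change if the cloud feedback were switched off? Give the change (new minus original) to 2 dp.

Original: g = 0.624, ΔT = 1.5/(1−0.624) = 3.9894 K.
Without cloud: g' = 0.307, ΔT' = 1.5/(1−0.307) = 2.1645 K.
Change = 2.1645 − 3.9894 = -1.82 K.

-1.82 K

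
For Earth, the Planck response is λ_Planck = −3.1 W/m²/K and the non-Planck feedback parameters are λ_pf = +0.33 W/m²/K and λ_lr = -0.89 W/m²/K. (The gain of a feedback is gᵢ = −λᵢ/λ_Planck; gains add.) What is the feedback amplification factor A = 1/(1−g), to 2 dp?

0.85

Convert to gains: g_pf = 0.33/3.1 = 0.1065; g_lr = -0.89/3.1 = -0.2871.
Total gain g = -0.1806.
A = 1/(1 + 0.1806) = 0.85.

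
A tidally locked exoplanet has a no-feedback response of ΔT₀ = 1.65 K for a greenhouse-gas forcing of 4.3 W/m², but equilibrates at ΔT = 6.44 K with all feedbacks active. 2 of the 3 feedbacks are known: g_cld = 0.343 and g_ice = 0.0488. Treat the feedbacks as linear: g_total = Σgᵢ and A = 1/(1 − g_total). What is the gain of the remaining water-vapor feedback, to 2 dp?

Amplification A = ΔT/ΔT₀ = 6.44/1.65 = 3.903.
Total gain g = 1 − 1/A = 1 − 1/3.903 = 0.7438.
Known gains sum to 0.343 + 0.0488 = 0.3918.
g_wv = 0.7438 − 0.3918 = 0.35.

0.35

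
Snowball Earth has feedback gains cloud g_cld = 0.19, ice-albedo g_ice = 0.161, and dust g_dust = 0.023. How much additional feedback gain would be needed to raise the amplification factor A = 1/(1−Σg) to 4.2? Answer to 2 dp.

0.39

Current total gain = 0.374.
Target gain for A = 4.2: g* = 1 − 1/4.2 = 0.7619.
Additional gain needed = 0.7619 − 0.374 = 0.39.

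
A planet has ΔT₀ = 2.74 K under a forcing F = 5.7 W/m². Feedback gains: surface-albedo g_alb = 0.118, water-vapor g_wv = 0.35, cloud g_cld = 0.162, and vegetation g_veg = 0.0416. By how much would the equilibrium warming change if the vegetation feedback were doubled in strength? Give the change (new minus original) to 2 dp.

Original: g = 0.6716, ΔT = 2.74/(1−0.6716) = 8.3435 K.
With doubled vegetation: g' = 0.7132, ΔT' = 2.74/(1−0.7132) = 9.5537 K.
Change = 9.5537 − 8.3435 = 1.21 K.

1.21 K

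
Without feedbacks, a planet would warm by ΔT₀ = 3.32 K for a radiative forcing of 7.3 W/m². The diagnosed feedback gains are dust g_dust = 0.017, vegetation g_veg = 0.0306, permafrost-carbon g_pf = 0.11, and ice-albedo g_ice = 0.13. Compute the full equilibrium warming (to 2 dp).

4.66 K

Total gain g = 0.017 + 0.0306 + 0.11 + 0.13 = 0.2876.
Amplification A = 1/(1 − 0.2876) = 1.404.
ΔT = 3.32 × 1.404 = 4.66 K.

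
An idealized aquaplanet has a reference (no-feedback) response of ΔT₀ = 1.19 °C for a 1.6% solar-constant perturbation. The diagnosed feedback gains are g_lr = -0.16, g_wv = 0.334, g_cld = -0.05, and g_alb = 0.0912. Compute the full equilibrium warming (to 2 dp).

Total gain g = -0.16 + 0.334 − 0.05 + 0.0912 = 0.2152.
Amplification A = 1/(1 − 0.2152) = 1.274.
ΔT = 1.19 × 1.274 = 1.52 °C.

1.52 °C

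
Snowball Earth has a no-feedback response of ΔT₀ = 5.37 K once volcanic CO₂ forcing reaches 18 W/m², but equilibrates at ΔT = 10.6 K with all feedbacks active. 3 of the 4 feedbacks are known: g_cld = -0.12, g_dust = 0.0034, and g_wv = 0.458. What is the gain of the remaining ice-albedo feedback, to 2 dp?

Amplification A = ΔT/ΔT₀ = 10.6/5.37 = 1.974.
Total gain g = 1 − 1/A = 1 − 1/1.974 = 0.4934.
Known gains sum to -0.12 + 0.0034 + 0.458 = 0.3414.
g_ice = 0.4934 − 0.3414 = 0.15.

0.15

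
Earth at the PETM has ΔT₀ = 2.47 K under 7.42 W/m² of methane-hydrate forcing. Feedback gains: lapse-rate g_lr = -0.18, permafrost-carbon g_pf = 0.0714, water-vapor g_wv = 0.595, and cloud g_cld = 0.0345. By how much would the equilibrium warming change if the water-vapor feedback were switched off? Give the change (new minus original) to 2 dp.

Original: g = 0.5209, ΔT = 2.47/(1−0.5209) = 5.1555 K.
Without water-vapor: g' = -0.0741, ΔT' = 2.47/(1+0.0741) = 2.2996 K.
Change = 2.2996 − 5.1555 = -2.86 K.

-2.86 K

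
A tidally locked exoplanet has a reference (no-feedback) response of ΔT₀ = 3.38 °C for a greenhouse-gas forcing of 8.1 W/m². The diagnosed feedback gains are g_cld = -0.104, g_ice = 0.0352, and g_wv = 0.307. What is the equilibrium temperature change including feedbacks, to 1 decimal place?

Total gain g = -0.104 + 0.0352 + 0.307 = 0.2382.
Amplification A = 1/(1 − 0.2382) = 1.313.
ΔT = 3.38 × 1.313 = 4.4 °C.

4.4 °C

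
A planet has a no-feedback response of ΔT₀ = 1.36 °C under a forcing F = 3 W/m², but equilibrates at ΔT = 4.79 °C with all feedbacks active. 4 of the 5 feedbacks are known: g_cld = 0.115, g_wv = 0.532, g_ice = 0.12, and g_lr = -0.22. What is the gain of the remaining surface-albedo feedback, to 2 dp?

0.17

Amplification A = ΔT/ΔT₀ = 4.79/1.36 = 3.522.
Total gain g = 1 − 1/A = 1 − 1/3.522 = 0.7161.
Known gains sum to 0.115 + 0.532 + 0.12 − 0.22 = 0.547.
g_alb = 0.7161 − 0.547 = 0.17.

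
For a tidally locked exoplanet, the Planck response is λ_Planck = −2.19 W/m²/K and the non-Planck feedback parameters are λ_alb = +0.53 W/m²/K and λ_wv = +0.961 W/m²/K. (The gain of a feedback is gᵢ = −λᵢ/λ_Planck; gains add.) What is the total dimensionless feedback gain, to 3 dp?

0.681

Convert to gains: g_alb = 0.53/2.19 = 0.242; g_wv = 0.961/2.19 = 0.4388.
Total gain g = 0.6808.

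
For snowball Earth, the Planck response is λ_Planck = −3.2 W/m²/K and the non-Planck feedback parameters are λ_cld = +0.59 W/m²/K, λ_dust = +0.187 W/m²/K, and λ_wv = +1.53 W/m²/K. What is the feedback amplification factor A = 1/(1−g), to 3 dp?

3.583

Convert to gains: g_cld = 0.59/3.2 = 0.1844; g_dust = 0.187/3.2 = 0.05844; g_wv = 1.53/3.2 = 0.4781.
Total gain g = 0.72094.
A = 1/(1 − 0.72094) = 3.583.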